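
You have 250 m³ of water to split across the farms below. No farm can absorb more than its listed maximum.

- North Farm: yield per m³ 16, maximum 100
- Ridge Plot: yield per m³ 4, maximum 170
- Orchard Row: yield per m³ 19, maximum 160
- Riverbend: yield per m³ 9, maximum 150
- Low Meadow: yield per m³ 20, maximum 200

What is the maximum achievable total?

Order the farms by yield per m³: Low Meadow 20 > Orchard Row 19 > North Farm 16 > Riverbend 9 > Ridge Plot 4.
Low Meadow takes 200 to reach its cap of 200 → 50 left.
Orchard Row has room for 160 but only 50 remain, so it gets 50.
Total = 19×50 + 20×200 = 4950.

4950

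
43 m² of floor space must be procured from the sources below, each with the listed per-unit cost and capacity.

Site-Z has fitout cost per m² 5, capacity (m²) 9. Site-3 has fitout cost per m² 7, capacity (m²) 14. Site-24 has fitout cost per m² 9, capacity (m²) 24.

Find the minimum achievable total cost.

323

Fill from the cheapest source first.
Site-Z at 5: take all 9 m² → 34 still needed.
Site-3 (7): use full 14 → 20 m² to go.
Take 20 from Site-24 at 9 to finish.
Cost = 9×5 + 14×7 + 20×9 = 323.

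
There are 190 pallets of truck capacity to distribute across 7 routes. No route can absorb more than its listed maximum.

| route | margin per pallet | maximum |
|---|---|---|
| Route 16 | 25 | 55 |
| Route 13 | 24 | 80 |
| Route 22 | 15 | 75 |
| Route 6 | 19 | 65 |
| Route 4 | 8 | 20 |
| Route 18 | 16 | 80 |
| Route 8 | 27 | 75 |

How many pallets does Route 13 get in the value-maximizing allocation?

60

Rank by margin per pallet: Route 8 27 > Route 16 25 > Route 13 24 > Route 6 19 > Route 18 16 > Route 22 15 > Route 4 8.
Route 8: +75 to 75 (cap) → 115 left.
Route 16: +55 to 55 (cap) → 60 left.
Route 13: +60 (room for 80) → 60. Pool exhausted.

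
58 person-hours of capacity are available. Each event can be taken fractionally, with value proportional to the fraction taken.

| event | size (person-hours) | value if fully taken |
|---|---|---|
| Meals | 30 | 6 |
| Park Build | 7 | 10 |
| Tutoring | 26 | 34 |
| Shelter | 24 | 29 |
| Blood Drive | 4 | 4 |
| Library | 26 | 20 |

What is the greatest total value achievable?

Best value per unit of size first: Park Build 10/7≈1.43, Tutoring 34/26≈1.31, Shelter 29/24≈1.21, Blood Drive 4/4≈1, Library 20/26≈0.769, Meals 6/30≈0.2.
Park Build: take in full, 7 person-hours for value 10 — 51 left.
All 26 person-hours of Tutoring fit (value 34) — 25 remain.
Shelter: take in full, 24 person-hours for value 29 — 1 left.
Only 1 person-hours remain; take 1/4 of Blood Drive for value 4×1/4 = 1.
Total value = 74.

74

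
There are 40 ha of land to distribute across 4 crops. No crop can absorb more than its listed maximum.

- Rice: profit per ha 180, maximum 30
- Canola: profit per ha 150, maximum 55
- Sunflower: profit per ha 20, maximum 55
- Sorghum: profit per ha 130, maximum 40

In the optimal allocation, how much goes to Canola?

10

Order the crops by profit per ha: Rice 180 > Canola 150 > Sorghum 130 > Sunflower 20.
Rice: +30 to 30 (cap) — 10 left.
Canola: +10 (room for 55) → 10. Pool exhausted.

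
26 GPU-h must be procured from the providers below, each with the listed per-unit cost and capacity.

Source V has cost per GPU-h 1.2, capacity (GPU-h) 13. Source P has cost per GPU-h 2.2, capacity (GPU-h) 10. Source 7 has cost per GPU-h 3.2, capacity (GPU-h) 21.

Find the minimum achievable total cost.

47.2

Cheapest first:
Source V at 1.2: take all 13 GPU-h → 13 still needed.
Source P at 2.2: take all 10 GPU-h → 3 still needed.
Source 7 at 3.2: take 3 of its 21 → requirement met.
Cost = 13×1.2 + 10×2.2 + 3×3.2 = 47.2.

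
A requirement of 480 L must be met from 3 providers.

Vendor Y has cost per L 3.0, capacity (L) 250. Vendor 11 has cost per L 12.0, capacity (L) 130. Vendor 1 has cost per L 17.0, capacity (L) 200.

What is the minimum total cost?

4010

Fill from the cheapest provider first.
Vendor Y at 3.0: take all 250 L ; 230 still needed.
Take 130 from Vendor 11 at 12.0 ; need 100 more.
Vendor 1 at 17.0: take 100 of its 200 ; requirement met.
Cost = 250×3.0 + 130×12.0 + 100×17.0 = 4010.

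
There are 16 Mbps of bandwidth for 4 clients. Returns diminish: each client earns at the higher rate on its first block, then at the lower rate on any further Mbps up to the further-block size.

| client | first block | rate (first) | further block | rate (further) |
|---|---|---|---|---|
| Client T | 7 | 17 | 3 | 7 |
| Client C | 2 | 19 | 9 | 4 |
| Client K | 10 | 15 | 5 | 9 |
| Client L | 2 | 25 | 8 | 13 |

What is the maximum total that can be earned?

282

Order all 8 blocks by rate: Client L/T1 25 > Client C/T1 19 > Client T/T1 17 > Client K/T1 15 > Client L/T2 13 > Client K/T2 9 > Client T/T2 7 > Client C/T2 4.
Client L T1 at 25: fill all 2 → 14 left.
Fill Client C T1 block (2 at 19) → 12 left.
Fill Client T T1 block (7 at 17) → 5 left.
5 remain; put them into Client K T1 at 15.
Total = 25×2 + 19×2 + 17×7 + 15×5 = 282.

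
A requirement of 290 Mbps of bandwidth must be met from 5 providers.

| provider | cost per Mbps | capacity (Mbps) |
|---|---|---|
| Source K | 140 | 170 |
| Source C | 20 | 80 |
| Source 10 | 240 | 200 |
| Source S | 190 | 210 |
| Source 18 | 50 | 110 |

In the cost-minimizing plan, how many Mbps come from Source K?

100

Cheapest first:
Source C (20): use full 80 → 210 Mbps to go.
Take 110 from Source 18 at 50 → need 100 more.
Source K at 140: take 100 of its 170 → requirement met.
Source S, Source 10: unused.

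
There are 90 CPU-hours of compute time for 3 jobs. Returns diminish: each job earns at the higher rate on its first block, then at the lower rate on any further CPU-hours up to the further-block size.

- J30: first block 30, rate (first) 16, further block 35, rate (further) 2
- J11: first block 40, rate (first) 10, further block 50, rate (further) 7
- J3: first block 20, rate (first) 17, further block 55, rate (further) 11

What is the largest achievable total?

1260

Order all 6 blocks by rate: J3/first 17 > J30/first 16 > J3/second 11 > J11/first 10 > J11/second 7 > J30/second 2.
J3/first (17): +20 ; 70 left.
J30 first at 16: fill all 30 ; 40 left.
40 remain; put them into J3 second at 11.
Total = 17×20 + 16×30 + 11×40 = 1260.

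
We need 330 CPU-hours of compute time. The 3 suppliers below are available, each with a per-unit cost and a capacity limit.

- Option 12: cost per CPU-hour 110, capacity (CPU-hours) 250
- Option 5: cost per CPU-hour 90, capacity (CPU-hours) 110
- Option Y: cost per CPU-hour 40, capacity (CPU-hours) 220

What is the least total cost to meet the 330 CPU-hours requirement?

Use suppliers in increasing cost order.
Option Y (40): use full 220 → 110 CPU-hours to go.
Take 110 from Option 5 at 90 → need 0 more.
Option 12: unused.
Cost = 220×40 + 110×90 = 18700.

18700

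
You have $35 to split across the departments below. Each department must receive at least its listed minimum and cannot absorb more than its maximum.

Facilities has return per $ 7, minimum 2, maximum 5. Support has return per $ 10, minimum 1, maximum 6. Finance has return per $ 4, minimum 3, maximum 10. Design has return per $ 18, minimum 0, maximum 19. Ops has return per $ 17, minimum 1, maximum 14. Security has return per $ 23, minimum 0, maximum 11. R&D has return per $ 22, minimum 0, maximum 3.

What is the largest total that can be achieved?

Meeting every minimum uses 2+1+3+0+1+0+0 = 7 $, leaving 28.
Rank by return per $: Security 23 > R&D 22 > Design 18 > Ops 17 > Support 10 > Facilities 7 > Finance 4.
Give Security 11 more to hit its cap of 11 — 17 left.
Give R&D 3 more to hit its cap of 3 — 14 left.
Design: +14 (room for 19) → 14. Pool exhausted.
Total = 7×2 + 10×1 + 4×3 + 18×14 + 17×1 + 23×11 + 22×3 = 624.

624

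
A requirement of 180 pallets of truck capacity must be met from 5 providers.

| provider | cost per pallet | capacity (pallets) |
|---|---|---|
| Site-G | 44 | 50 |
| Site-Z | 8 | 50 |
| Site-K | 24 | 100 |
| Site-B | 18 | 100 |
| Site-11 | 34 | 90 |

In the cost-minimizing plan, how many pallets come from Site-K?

Cheapest first:
Site-Z (8): use full 50 → 130 pallets to go.
Site-B at 18: take all 100 pallets → 30 still needed.
Site-K at 24: take 30 of its 100 → requirement met.
Site-11, Site-G: unused.

30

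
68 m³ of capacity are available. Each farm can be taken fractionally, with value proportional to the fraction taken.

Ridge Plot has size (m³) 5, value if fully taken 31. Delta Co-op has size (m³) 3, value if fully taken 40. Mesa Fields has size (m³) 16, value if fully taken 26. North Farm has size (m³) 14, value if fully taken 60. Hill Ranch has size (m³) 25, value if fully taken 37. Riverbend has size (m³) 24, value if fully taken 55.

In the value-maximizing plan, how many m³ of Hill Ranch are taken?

Best value per unit of size first: Delta Co-op 40/3≈13.3, Ridge Plot 31/5≈6.2, North Farm 60/14≈4.29, Riverbend 55/24≈2.29, Mesa Fields 26/16≈1.62, Hill Ranch 37/25≈1.48.
All 3 m³ of Delta Co-op fit (value 40) — 65 remain.
Ridge Plot: take in full, 5 m³ for value 31 — 60 left.
Take all of North Farm (14 m³, value 60) — 46 m³ left.
All 24 m³ of Riverbend fit (value 55) — 22 remain.
Take all of Mesa Fields (16 m³, value 26) — 6 m³ left.
Fill the last 6 m³ with part of Hill Ranch: 6/25 of it earns 8.88.

6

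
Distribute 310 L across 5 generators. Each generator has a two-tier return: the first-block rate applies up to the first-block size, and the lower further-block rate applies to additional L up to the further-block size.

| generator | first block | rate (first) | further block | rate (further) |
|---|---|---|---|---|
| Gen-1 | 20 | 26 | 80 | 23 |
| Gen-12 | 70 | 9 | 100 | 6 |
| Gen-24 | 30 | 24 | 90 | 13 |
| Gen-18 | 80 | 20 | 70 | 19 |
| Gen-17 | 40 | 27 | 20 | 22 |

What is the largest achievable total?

Order all 10 blocks by rate: Gen-17/T1 27 > Gen-1/T1 26 > Gen-24/T1 24 > Gen-1/T2 23 > Gen-17/T2 22 > Gen-18/T1 20 > Gen-18/T2 19 > Gen-24/T2 13 > Gen-12/T1 9 > Gen-12/T2 6.
Fill Gen-17 T1 block (40 at 27) — 270 left.
Fill Gen-1 T1 block (20 at 26) — 250 left.
Gen-24/T1 (24): +30 — 220 left.
Fill Gen-1 T2 block (80 at 23) — 140 left.
Gen-17 T2 at 22: fill all 20 — 120 left.
Gen-18 T1 at 20: fill all 80 — 40 left.
Gen-18 T2 at 19: only 40 left, fill 40.
Total = 27×40 + 26×20 + 24×30 + 23×80 + 22×20 + 20×80 + 19×40 = 6960.

6960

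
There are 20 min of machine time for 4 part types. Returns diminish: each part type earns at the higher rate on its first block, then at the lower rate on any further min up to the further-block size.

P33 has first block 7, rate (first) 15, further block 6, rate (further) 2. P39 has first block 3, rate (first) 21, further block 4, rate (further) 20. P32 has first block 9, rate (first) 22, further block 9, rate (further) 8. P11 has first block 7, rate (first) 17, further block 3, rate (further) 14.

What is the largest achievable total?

409

Treat each block as its own option and order by rate: P32/T1 22 > P39/T1 21 > P39/T2 20 > P11/T1 17 > P33/T1 15 > P11/T2 14 > P32/T2 8 > P33/T2 2.
P32 T1 at 22: fill all 9 → 11 left.
P39 T1 at 21: fill all 3 → 8 left.
Fill P39 T2 block (4 at 20) → 4 left.
P11 T1 at 17: only 4 left, fill 4.
Total = 22×9 + 21×3 + 20×4 + 17×4 = 409.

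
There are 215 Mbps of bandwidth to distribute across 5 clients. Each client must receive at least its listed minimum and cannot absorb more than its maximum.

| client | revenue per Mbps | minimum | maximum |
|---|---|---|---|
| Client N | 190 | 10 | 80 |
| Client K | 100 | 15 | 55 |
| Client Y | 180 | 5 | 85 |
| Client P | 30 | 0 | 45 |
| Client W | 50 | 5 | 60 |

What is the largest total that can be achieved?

35250

Meeting every minimum uses 10+15+5+0+5 = 35 Mbps, leaving 180.
Highest revenue per Mbps first: Client N 190 > Client Y 180 > Client K 100 > Client W 50 > Client P 30.
Give Client N 70 more to hit its cap of 80 ; 110 left.
Client Y takes 80 more to reach its cap of 85 ; 30 left.
Only 30 left; Client K takes them to reach 45.
Total = 190×80 + 100×45 + 180×85 + 50×5 = 35250.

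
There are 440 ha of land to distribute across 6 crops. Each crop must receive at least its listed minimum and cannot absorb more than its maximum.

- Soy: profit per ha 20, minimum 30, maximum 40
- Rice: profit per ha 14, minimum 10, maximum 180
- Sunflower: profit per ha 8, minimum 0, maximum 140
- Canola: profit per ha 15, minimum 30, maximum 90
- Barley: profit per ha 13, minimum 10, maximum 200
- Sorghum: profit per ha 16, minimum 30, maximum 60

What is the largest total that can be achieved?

Meeting every minimum uses 30+10+0+30+10+30 = 110 ha, leaving 330.
Rank by profit per ha: Soy 20 > Sorghum 16 > Canola 15 > Rice 14 > Barley 13 > Sunflower 8.
Soy takes 10 more to reach its cap of 40 → 320 left.
Sorghum takes 30 more to reach its cap of 60 → 290 left.
Canola takes 60 more to reach its cap of 90 → 230 left.
Rice takes 170 more to reach its cap of 180 → 60 left.
Barley has room for 190 more but only 60 remain, so it gets 70.
Total = 20×40 + 14×180 + 15×90 + 13×70 + 16×60 = 6540.

6540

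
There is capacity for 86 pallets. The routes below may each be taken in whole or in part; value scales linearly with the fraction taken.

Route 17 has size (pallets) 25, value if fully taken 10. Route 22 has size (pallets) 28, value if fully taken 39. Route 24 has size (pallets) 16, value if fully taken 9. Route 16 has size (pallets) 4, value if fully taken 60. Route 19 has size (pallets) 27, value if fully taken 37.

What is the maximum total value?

149.4

Best value per unit of size first: Route 16 60/4≈15, Route 22 39/28≈1.39, Route 19 37/27≈1.37, Route 24 9/16≈0.562, Route 17 10/25≈0.4.
All 4 pallets of Route 16 fit (value 60) ; 82 remain.
Route 22: take in full, 28 pallets for value 39 ; 54 left.
Take all of Route 19 (27 pallets, value 37) ; 27 pallets left.
Take all of Route 24 (16 pallets, value 9) ; 11 pallets left.
Fill the last 11 pallets with part of Route 17: 11/25 of it earns 4.4.
Total value = 149.4.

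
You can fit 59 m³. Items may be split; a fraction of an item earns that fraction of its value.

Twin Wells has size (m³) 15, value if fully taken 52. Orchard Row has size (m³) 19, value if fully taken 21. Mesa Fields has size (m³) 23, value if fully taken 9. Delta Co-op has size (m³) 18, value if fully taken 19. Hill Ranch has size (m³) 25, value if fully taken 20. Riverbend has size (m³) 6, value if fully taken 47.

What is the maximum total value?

Rank by value-to-size ratio: Riverbend 47/6≈7.83, Twin Wells 52/15≈3.47, Orchard Row 21/19≈1.11, Delta Co-op 19/18≈1.06, Hill Ranch 20/25≈0.8, Mesa Fields 9/23≈0.391.
Riverbend: take in full, 6 m³ for value 47 → 53 left.
Twin Wells: take in full, 15 m³ for value 52 → 38 left.
All 19 m³ of Orchard Row fit (value 21) → 19 remain.
Delta Co-op: take in full, 18 m³ for value 19 → 1 left.
Only 1 m³ remain; take 1/25 of Hill Ranch for value 20×1/25 = 0.8.
Total value = 139.8.

139.8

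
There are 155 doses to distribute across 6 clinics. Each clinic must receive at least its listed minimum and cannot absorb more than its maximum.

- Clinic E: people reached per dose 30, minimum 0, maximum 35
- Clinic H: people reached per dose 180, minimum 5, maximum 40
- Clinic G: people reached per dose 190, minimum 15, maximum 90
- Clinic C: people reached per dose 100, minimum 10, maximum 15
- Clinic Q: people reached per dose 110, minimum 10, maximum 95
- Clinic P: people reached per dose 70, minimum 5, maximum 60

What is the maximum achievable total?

26750

Meeting every minimum uses 0+5+15+10+10+5 = 45 doses, leaving 110.
Order the clinics by people reached per dose: Clinic G 190 > Clinic H 180 > Clinic Q 110 > Clinic C 100 > Clinic P 70 > Clinic E 30.
Give Clinic G 75 more to hit its cap of 90 → 35 left.
Give Clinic H 35 more to hit its cap of 40 → 0 left.
Total = 180×40 + 190×90 + 100×10 + 110×10 + 70×5 = 26750.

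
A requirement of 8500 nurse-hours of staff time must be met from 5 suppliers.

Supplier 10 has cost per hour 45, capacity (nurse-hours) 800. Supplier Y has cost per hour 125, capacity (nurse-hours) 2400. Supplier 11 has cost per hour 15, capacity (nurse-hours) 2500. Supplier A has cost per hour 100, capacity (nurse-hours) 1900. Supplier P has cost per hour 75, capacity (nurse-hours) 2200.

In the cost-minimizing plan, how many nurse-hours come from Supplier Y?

Use suppliers in increasing cost order.
Take 2500 from Supplier 11 at 15 — need 6000 more.
Supplier 10 (45): use full 800 — 5200 nurse-hours to go.
Supplier P (75): use full 2200 — 3000 nurse-hours to go.
Supplier A at 100: take all 1900 nurse-hours — 1100 still needed.
Take 1100 from Supplier Y at 125 to finish.

1100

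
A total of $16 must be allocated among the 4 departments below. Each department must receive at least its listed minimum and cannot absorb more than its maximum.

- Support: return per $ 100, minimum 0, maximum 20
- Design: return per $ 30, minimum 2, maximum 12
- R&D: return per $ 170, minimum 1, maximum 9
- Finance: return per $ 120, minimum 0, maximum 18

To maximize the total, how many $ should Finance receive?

Meeting every minimum uses 0+2+1+0 = 3 $, leaving 13.
Order the departments by return per $: R&D 170 > Finance 120 > Support 100 > Design 30.
Give R&D 8 more to hit its cap of 9 → 5 left.
Finance: +5 (room for 18) → 5. Pool exhausted.

5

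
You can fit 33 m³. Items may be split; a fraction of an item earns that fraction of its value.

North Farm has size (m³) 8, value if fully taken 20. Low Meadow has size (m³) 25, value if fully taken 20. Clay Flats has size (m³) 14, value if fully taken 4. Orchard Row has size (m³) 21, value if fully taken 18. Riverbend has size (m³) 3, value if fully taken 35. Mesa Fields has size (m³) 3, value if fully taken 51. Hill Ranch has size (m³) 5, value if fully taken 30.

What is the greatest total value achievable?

148

Rank by value-to-size ratio: Mesa Fields 51/3≈17, Riverbend 35/3≈11.7, Hill Ranch 30/5≈6, North Farm 20/8≈2.5, Orchard Row 18/21≈0.857, Low Meadow 20/25≈0.8, Clay Flats 4/14≈0.286.
Take all of Mesa Fields (3 m³, value 51) — 30 m³ left.
All 3 m³ of Riverbend fit (value 35) — 27 remain.
Take all of Hill Ranch (5 m³, value 30) — 22 m³ left.
North Farm: take in full, 8 m³ for value 20 — 14 left.
14 m³ left: a 14/21 share of Orchard Row gives 18×14/21 = 12.
Total value = 148.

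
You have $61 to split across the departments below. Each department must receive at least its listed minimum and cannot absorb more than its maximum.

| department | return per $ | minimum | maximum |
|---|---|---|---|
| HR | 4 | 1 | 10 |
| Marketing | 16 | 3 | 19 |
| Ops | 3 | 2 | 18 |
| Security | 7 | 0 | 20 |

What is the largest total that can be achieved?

Meeting every minimum uses 1+3+2+0 = 6 $, leaving 55.
Order the departments by return per $: Marketing 16 > Security 7 > HR 4 > Ops 3.
Give Marketing 16 more to hit its cap of 19 — 39 left.
Give Security 20 more to hit its cap of 20 — 19 left.
HR takes 9 more to reach its cap of 10 — 10 left.
Ops: +10 (room for 16) → 12. Pool exhausted.
Total = 4×10 + 16×19 + 3×12 + 7×20 = 520.

520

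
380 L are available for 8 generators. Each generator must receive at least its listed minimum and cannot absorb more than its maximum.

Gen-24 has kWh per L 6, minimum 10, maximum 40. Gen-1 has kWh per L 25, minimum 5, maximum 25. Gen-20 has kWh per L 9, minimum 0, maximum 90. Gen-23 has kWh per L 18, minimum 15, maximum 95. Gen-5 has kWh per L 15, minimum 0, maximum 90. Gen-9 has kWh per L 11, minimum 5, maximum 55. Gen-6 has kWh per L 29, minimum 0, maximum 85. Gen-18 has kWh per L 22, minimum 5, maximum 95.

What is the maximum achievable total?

7980

Meeting every minimum uses 10+5+0+15+0+5+0+5 = 40 L, leaving 340.
Highest kWh per L first: Gen-6 29 > Gen-1 25 > Gen-18 22 > Gen-23 18 > Gen-5 15 > Gen-9 11 > Gen-20 9 > Gen-24 6.
Gen-6: +85 to 85 (cap) — 255 left.
Gen-1: +20 to 25 (cap) — 235 left.
Give Gen-18 90 more to hit its cap of 95 — 145 left.
Gen-23: +80 to 95 (cap) — 65 left.
Only 65 left; Gen-5 takes them to reach 65.
Total = 6×10 + 25×25 + 18×95 + 15×65 + 11×5 + 29×85 + 22×95 = 7980.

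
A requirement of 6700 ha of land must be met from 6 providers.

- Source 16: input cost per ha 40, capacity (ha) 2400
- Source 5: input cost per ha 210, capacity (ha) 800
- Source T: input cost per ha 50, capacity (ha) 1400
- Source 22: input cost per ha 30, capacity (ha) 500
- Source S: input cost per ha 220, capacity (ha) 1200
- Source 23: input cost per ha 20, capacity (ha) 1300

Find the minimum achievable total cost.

441000

Fill from the cheapest provider first.
Source 23 (20): use full 1300 ; 5400 ha to go.
Source 22 at 30: take all 500 ha ; 4900 still needed.
Source 16 at 40: take all 2400 ha ; 2500 still needed.
Source T (50): use full 1400 ; 1100 ha to go.
Source 5 (210): use full 800 ; 300 ha to go.
Source S (220): take the remaining 300 ; done.
Cost = 1300×20 + 500×30 + 2400×40 + 1400×50 + 800×210 + 300×220 = 441000.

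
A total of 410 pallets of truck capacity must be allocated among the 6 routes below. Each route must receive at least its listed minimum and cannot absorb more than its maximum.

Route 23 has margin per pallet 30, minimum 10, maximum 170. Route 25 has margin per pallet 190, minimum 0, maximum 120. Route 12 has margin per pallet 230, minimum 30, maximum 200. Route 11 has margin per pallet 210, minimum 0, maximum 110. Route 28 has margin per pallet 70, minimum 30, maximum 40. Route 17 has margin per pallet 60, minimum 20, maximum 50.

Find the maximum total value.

Meeting every minimum uses 10+0+30+0+30+20 = 90 pallets, leaving 320.
Order the routes by margin per pallet: Route 12 230 > Route 11 210 > Route 25 190 > Route 28 70 > Route 17 60 > Route 23 30.
Route 12: +170 to 200 (cap) ; 150 left.
Route 11: +110 to 110 (cap) ; 40 left.
Only 40 left; Route 25 takes them to reach 40.
Total = 30×10 + 190×40 + 230×200 + 210×110 + 70×30 + 60×20 = 80300.

80300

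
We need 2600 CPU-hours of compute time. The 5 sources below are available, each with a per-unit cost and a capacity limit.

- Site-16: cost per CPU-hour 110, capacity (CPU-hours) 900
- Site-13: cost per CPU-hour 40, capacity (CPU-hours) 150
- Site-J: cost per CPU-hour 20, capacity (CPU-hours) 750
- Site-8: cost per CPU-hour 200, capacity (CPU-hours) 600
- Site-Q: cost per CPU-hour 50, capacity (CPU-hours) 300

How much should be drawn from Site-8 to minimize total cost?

500

Fill from the cheapest source first.
Site-J at 20: take all 750 CPU-hours ; 1850 still needed.
Site-13 (40): use full 150 ; 1700 CPU-hours to go.
Take 300 from Site-Q at 50 ; need 1400 more.
Site-16 at 110: take all 900 CPU-hours ; 500 still needed.
Site-8 at 200: take 500 of its 600 ; requirement met.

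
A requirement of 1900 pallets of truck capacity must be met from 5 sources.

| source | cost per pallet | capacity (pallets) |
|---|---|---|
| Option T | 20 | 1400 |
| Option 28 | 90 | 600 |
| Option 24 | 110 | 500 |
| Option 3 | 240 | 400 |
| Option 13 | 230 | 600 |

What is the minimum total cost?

Cheapest first:
Take 1400 from Option T at 20 — need 500 more.
Option 28 (90): take the remaining 500 — done.
Option 24, Option 13, Option 3: unused.
Cost = 1400×20 + 500×90 = 73000.

73000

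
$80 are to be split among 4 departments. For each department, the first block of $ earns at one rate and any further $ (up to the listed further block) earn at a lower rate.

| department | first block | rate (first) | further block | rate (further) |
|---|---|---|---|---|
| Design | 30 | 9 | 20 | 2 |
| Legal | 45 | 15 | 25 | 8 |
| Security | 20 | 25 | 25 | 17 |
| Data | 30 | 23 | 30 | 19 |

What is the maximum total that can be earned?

1760

Treat each block as its own option and order by rate: Security/tier1 25 > Data/tier1 23 > Data/tier2 19 > Security/tier2 17 > Legal/tier1 15 > Design/tier1 9 > Legal/tier2 8 > Design/tier2 2.
Security tier1 at 25: fill all 20 ; 60 left.
Fill Data tier1 block (30 at 23) ; 30 left.
Data tier2 at 19: fill all 30 ; 0 left.
Total = 25×20 + 23×30 + 19×30 = 1760.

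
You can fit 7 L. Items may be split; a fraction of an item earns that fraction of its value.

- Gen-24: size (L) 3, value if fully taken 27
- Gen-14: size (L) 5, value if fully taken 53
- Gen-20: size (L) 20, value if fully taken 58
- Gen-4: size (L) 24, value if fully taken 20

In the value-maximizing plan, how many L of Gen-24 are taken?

Sort by value density: Gen-14 53/5≈10.6, Gen-24 27/3≈9, Gen-20 58/20≈2.9, Gen-4 20/24≈0.833.
Take all of Gen-14 (5 L, value 53) → 2 L left.
2 L left: a 2/3 share of Gen-24 gives 27×2/3 = 18.

2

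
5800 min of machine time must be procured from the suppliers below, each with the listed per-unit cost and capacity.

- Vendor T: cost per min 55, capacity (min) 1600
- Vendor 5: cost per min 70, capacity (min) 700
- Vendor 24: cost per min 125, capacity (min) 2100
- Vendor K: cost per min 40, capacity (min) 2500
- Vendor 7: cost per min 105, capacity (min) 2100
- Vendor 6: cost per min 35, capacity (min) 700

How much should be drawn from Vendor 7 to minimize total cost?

Cheapest first:
Vendor 6 at 35: take all 700 min — 5100 still needed.
Vendor K at 40: take all 2500 min — 2600 still needed.
Take 1600 from Vendor T at 55 — need 1000 more.
Vendor 5 (70): use full 700 — 300 min to go.
Vendor 7 (105): take the remaining 300 — done.
Vendor 24: unused.

300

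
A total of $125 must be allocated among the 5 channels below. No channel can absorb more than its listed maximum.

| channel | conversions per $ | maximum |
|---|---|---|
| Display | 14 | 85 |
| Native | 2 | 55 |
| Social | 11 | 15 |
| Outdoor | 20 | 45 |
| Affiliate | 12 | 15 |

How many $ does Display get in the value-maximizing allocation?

80

Highest conversions per $ first: Outdoor 20 > Display 14 > Affiliate 12 > Social 11 > Native 2.
Give Outdoor 45 to hit its cap of 45 ; 80 left.
Display has room for 85 but only 80 remain, so it gets 80.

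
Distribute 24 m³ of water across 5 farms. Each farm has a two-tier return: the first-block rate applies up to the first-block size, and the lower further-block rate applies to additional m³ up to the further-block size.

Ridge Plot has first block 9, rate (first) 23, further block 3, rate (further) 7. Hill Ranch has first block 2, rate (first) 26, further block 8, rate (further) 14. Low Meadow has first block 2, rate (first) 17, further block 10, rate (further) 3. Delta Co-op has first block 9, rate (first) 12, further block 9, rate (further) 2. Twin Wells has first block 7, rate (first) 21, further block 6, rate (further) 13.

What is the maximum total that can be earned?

496

Rank every tier by rate: Hill Ranch/tier1 26 > Ridge Plot/tier1 23 > Twin Wells/tier1 21 > Low Meadow/tier1 17 > Hill Ranch/tier2 14 > Twin Wells/tier2 13 > Delta Co-op/tier1 12 > Ridge Plot/tier2 7 > Low Meadow/tier2 3 > Delta Co-op/tier2 2.
Hill Ranch/tier1 (26): +2 — 22 left.
Ridge Plot/tier1 (23): +9 — 13 left.
Fill Twin Wells tier1 block (7 at 21) — 6 left.
Fill Low Meadow tier1 block (2 at 17) — 4 left.
Hill Ranch/tier2: +4 of 8 at 14; pool empty.
Total = 26×2 + 23×9 + 21×7 + 17×2 + 14×4 = 496.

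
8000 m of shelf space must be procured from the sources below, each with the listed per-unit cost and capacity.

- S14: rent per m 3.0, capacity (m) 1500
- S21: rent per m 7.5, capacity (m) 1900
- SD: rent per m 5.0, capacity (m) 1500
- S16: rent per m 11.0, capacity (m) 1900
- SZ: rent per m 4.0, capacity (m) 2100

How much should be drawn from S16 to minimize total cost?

1000

Fill from the cheapest source first.
S14 at 3.0: take all 1500 m → 6500 still needed.
SZ at 4.0: take all 2100 m → 4400 still needed.
Take 1500 from SD at 5.0 → need 2900 more.
S21 at 7.5: take all 1900 m → 1000 still needed.
S16 at 11.0: take 1000 of its 1900 → requirement met.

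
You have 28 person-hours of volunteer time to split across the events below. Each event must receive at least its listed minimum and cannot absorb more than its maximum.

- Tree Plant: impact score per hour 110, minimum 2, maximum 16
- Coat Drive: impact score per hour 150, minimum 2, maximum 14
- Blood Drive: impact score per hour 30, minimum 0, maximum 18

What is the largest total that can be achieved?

3640

Meeting every minimum uses 2+2+0 = 4 person-hours, leaving 24.
Highest impact score per hour first: Coat Drive 150 > Tree Plant 110 > Blood Drive 30.
Coat Drive takes 12 more to reach its cap of 14 → 12 left.
Only 12 left; Tree Plant takes them to reach 14.
Total = 110×14 + 150×14 = 3640.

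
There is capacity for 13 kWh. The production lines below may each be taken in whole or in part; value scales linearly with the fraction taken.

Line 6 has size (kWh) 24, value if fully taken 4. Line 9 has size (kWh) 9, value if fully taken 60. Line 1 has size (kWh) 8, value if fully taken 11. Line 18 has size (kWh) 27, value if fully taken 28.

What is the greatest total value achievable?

65.5

Sort by value density: Line 9 60/9≈6.67, Line 1 11/8≈1.38, Line 18 28/27≈1.04, Line 6 4/24≈0.167.
Take all of Line 9 (9 kWh, value 60) — 4 kWh left.
4 kWh left: a 4/8 share of Line 1 gives 11×4/8 = 5.5.
Total value = 65.5.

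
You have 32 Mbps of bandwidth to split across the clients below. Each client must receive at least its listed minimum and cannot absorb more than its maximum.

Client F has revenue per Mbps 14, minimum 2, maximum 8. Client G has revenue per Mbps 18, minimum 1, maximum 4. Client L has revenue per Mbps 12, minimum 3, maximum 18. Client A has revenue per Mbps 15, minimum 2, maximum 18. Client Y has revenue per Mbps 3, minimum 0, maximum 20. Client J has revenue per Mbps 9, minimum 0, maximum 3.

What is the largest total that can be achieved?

Meeting every minimum uses 2+1+3+2+0+0 = 8 Mbps, leaving 24.
Highest revenue per Mbps first: Client G 18 > Client A 15 > Client F 14 > Client L 12 > Client J 9 > Client Y 3.
Client G takes 3 more to reach its cap of 4 — 21 left.
Client A: +16 to 18 (cap) — 5 left.
Client F: +5 (room for 6) → 7. Pool exhausted.
Total = 14×7 + 18×4 + 12×3 + 15×18 = 476.

476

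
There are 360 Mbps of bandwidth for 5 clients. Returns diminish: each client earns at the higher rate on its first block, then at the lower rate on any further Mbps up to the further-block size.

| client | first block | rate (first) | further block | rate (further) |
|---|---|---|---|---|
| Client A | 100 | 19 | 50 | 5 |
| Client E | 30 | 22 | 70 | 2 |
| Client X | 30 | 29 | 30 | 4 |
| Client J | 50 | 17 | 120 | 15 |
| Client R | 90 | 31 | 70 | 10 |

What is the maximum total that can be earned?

Treat each block as its own option and order by rate: Client R/T1 31 > Client X/T1 29 > Client E/T1 22 > Client A/T1 19 > Client J/T1 17 > Client J/T2 15 > Client R/T2 10 > Client A/T2 5 > Client X/T2 4 > Client E/T2 2.
Fill Client R T1 block (90 at 31) → 270 left.
Client X/T1 (29): +30 → 240 left.
Client E/T1 (22): +30 → 210 left.
Client A/T1 (19): +100 → 110 left.
Client J T1 at 17: fill all 50 → 60 left.
Client J/T2: +60 of 120 at 15; pool empty.
Total = 31×90 + 29×30 + 22×30 + 19×100 + 17×50 + 15×60 = 7970.

7970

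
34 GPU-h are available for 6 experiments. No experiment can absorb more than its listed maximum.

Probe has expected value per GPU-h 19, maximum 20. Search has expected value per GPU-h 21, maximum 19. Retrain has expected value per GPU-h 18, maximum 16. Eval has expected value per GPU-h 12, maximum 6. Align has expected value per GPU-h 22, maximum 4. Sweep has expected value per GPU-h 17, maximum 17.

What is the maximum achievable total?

696

Rank by expected value per GPU-h: Align 22 > Search 21 > Probe 19 > Retrain 18 > Sweep 17 > Eval 12.
Align: +4 to 4 (cap) — 30 left.
Give Search 19 to hit its cap of 19 — 11 left.
Probe: +11 (room for 20) → 11. Pool exhausted.
Total = 19×11 + 21×19 + 22×4 = 696.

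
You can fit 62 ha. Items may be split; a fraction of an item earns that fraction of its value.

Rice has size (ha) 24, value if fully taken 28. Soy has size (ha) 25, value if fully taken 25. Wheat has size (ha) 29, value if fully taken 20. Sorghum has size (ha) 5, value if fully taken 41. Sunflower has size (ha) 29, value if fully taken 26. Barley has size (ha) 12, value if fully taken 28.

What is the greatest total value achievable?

118

Rank by value-to-size ratio: Sorghum 41/5≈8.2, Barley 28/12≈2.33, Rice 28/24≈1.17, Soy 25/25≈1, Sunflower 26/29≈0.897, Wheat 20/29≈0.69.
All 5 ha of Sorghum fit (value 41) → 57 remain.
All 12 ha of Barley fit (value 28) → 45 remain.
Take all of Rice (24 ha, value 28) → 21 ha left.
21 ha left: a 21/25 share of Soy gives 25×21/25 = 21.
Total value = 118.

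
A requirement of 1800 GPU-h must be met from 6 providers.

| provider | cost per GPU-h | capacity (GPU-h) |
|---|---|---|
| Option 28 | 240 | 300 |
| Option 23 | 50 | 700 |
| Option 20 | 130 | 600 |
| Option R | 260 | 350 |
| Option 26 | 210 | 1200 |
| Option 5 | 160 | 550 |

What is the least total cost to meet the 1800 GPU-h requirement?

193000

Use providers in increasing cost order.
Option 23 (50): use full 700 — 1100 GPU-h to go.
Option 20 (130): use full 600 — 500 GPU-h to go.
Option 5 at 160: take 500 of its 550 — requirement met.
Option 26, Option 28, Option R: unused.
Cost = 700×50 + 600×130 + 500×160 = 193000.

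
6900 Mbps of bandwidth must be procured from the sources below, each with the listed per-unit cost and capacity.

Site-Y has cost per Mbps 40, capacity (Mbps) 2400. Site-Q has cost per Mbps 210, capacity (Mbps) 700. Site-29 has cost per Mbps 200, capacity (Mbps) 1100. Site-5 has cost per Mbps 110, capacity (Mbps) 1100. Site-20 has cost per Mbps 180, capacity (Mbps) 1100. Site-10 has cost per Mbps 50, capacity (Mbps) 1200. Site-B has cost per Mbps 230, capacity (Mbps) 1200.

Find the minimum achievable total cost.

Cheapest first:
Site-Y (40): use full 2400 → 4500 Mbps to go.
Site-10 at 50: take all 1200 Mbps → 3300 still needed.
Take 1100 from Site-5 at 110 → need 2200 more.
Site-20 at 180: take all 1100 Mbps → 1100 still needed.
Site-29 (200): use full 1100 → 0 Mbps to go.
Site-Q, Site-B: unused.
Cost = 2400×40 + 1200×50 + 1100×110 + 1100×180 + 1100×200 = 695000.

695000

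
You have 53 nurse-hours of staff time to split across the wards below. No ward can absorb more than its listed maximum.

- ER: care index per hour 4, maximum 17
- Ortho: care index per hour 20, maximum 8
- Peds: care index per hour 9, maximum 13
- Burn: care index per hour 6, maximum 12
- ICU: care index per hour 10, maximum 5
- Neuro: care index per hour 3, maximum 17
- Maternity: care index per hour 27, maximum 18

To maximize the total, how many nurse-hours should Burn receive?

Highest care index per hour first: Maternity 27 > Ortho 20 > ICU 10 > Peds 9 > Burn 6 > ER 4 > Neuro 3.
Maternity: +18 to 18 (cap) — 35 left.
Ortho: +8 to 8 (cap) — 27 left.
Give ICU 5 to hit its cap of 5 — 22 left.
Peds takes 13 to reach its cap of 13 — 9 left.
Only 9 left; Burn takes them to reach 9.

9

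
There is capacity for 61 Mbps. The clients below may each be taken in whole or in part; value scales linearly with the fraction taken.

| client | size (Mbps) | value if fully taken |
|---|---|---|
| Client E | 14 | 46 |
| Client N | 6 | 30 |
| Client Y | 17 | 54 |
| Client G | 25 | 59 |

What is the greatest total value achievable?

Sort by value density: Client N 30/6≈5, Client E 46/14≈3.29, Client Y 54/17≈3.18, Client G 59/25≈2.36.
All 6 Mbps of Client N fit (value 30) → 55 remain.
All 14 Mbps of Client E fit (value 46) → 41 remain.
Take all of Client Y (17 Mbps, value 54) → 24 Mbps left.
24 Mbps left: a 24/25 share of Client G gives 59×24/25 = 56.64.
Total value = 186.64.

186.64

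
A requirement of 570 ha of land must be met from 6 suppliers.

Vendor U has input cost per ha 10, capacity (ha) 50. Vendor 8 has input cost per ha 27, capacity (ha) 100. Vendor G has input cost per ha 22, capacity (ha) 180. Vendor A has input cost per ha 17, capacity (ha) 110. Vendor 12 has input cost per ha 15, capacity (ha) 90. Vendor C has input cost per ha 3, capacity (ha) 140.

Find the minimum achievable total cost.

Fill from the cheapest supplier first.
Vendor C (3): use full 140 → 430 ha to go.
Vendor U (10): use full 50 → 380 ha to go.
Vendor 12 at 15: take all 90 ha → 290 still needed.
Vendor A (17): use full 110 → 180 ha to go.
Vendor G at 22: take all 180 ha → 0 still needed.
Vendor 8: unused.
Cost = 140×3 + 50×10 + 90×15 + 110×17 + 180×22 = 8100.

8100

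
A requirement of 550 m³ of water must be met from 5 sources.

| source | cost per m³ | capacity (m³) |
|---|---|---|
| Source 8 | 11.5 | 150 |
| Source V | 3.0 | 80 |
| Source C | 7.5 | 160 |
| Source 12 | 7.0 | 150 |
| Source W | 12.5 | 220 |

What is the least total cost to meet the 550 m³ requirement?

Use sources in increasing cost order.
Source V at 3.0: take all 80 m³ — 470 still needed.
Source 12 (7.0): use full 150 — 320 m³ to go.
Source C at 7.5: take all 160 m³ — 160 still needed.
Source 8 at 11.5: take all 150 m³ — 10 still needed.
Source W (12.5): take the remaining 10 — done.
Cost = 80×3.0 + 150×7.0 + 160×7.5 + 150×11.5 + 10×12.5 = 4340.

4340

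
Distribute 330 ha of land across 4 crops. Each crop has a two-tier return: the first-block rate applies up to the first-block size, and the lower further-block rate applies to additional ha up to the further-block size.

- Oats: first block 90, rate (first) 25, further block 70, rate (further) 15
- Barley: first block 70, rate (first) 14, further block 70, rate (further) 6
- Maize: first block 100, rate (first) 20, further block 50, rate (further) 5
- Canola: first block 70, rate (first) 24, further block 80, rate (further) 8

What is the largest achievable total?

Treat each block as its own option and order by rate: Oats/T1 25 > Canola/T1 24 > Maize/T1 20 > Oats/T2 15 > Barley/T1 14 > Canola/T2 8 > Barley/T2 6 > Maize/T2 5.
Fill Oats T1 block (90 at 25) — 240 left.
Canola/T1 (24): +70 — 170 left.
Maize/T1 (20): +100 — 70 left.
Oats/T2 (15): +70 — 0 left.
Total = 25×90 + 24×70 + 20×100 + 15×70 = 6980.

6980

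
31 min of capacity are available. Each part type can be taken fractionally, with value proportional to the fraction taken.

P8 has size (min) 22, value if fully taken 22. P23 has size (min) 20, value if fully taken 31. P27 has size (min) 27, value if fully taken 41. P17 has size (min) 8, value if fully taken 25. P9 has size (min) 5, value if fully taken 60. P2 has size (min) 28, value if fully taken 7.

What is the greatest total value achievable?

Sort by value density: P9 60/5≈12, P17 25/8≈3.12, P23 31/20≈1.55, P27 41/27≈1.52, P8 22/22≈1, P2 7/28≈0.25.
P9: take in full, 5 min for value 60 — 26 left.
P17: take in full, 8 min for value 25 — 18 left.
Fill the last 18 min with part of P23: 18/20 of it earns 27.9.
Total value = 112.9.

112.9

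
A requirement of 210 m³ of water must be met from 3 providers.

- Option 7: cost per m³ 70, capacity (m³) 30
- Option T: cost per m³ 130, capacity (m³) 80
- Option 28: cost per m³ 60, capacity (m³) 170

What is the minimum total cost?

13600

Cheapest first:
Option 28 (60): use full 170 — 40 m³ to go.
Option 7 (70): use full 30 — 10 m³ to go.
Option T (130): take the remaining 10 — done.
Cost = 170×60 + 30×70 + 10×130 = 13600.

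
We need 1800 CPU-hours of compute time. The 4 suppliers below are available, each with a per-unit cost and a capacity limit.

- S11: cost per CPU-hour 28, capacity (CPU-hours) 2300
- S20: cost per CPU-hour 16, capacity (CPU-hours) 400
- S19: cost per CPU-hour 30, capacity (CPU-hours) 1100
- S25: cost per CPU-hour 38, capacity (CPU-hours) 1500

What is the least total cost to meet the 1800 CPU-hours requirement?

Fill from the cheapest supplier first.
S20 at 16: take all 400 CPU-hours — 1400 still needed.
S11 (28): take the remaining 1400 — done.
S19, S25: unused.
Cost = 400×16 + 1400×28 = 45600.

45600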